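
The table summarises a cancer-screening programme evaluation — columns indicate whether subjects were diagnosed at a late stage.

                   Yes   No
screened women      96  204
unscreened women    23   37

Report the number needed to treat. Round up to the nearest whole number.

risk, screened women = 96/300 = 0.320000
risk, unscreened women = 23/60 = 0.383333
absolute risk difference = 0.063333
1 / 0.063333 = 15.790 → round up → 16

16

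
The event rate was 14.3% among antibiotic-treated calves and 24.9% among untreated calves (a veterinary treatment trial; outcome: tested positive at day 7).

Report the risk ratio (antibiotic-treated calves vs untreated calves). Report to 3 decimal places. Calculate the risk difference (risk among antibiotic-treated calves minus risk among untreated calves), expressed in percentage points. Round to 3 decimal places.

RR = 0.1430 / 0.2490 = 0.574
risk difference = 0.1430 − 0.2490 = -0.1060 → -10.600 percentage points

RR = 0.574; RD = -10.600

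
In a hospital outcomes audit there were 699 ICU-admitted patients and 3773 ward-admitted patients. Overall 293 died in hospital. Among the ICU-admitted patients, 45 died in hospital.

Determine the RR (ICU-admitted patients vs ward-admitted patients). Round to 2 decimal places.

RR ≈ 0.98

ICU-admitted patients without the outcome: 699 − 45 = 654
ward-admitted patients with the outcome: 293 − 45 = 248
ward-admitted patients without the outcome: 3773 − 248 = 3525
risk, ICU-admitted patients = 45/699 = 0.0644
risk, ward-admitted patients = 248/3773 = 0.0657
RR = 0.0644 / 0.0657 = 0.98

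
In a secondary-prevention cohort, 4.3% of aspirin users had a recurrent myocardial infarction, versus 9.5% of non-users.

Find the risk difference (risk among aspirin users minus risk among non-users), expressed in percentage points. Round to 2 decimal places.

RD = -5.20

risk difference = 0.04300 − 0.09500 = -0.05200 → -5.20 percentage points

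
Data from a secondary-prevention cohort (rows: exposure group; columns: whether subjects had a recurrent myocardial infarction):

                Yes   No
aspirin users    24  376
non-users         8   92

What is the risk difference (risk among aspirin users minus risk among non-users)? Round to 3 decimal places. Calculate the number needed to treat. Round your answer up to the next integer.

RD = -0.020; NNT = 50

risk, aspirin users = 24/400 = 0.0600
risk, non-users = 8/100 = 0.0800
risk difference = 0.0600 − 0.0800 = -0.020
absolute risk difference = 0.020000
1 / 0.020000 = 50.000 → round up → 50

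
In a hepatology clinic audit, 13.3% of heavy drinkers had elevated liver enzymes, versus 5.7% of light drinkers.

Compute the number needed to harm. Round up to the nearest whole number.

NNH: 14

absolute risk difference = 0.076000
1 / 0.076000 = 13.158 → round up → 14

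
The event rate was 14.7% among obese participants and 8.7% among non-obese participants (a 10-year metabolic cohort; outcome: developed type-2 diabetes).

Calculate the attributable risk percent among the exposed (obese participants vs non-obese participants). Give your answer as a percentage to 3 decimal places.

AR% = (0.1470 − 0.0870) / 0.1470 = 0.4082 → 40.816%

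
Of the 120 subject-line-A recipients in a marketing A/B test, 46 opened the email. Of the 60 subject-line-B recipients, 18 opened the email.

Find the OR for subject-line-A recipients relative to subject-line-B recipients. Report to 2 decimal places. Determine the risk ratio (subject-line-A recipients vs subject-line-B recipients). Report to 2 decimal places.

OR = (46 × 42) / (74 × 18) = 1932/1332 ≈ 1.45
risk, subject-line-A recipients = 46/120 = 0.3833
risk, subject-line-B recipients = 18/60 = 0.3000
RR = 0.3833 / 0.3000 = 1.28

OR = 1.45; RR = 1.28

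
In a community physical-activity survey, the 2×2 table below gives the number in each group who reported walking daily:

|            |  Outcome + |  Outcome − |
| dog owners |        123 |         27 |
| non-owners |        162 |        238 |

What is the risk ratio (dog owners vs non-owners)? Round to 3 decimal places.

risk, dog owners = 123/150 = 0.8200
risk, non-owners = 162/400 = 0.4050
RR = 0.8200 / 0.4050 = 2.025

2.025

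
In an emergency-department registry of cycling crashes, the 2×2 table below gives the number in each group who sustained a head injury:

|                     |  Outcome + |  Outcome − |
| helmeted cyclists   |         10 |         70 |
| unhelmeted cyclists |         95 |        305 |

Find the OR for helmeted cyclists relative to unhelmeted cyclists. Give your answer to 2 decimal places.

odds, helmeted cyclists = 10/70 = 0.1429
odds, unhelmeted cyclists = 95/305 = 0.3115
OR = 0.1429 / 0.3115 = 0.46

OR ≈ 0.46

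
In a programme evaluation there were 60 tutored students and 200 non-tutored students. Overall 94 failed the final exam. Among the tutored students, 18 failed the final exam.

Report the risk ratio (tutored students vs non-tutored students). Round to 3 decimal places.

RR: 0.789

tutored students without the outcome: 60 − 18 = 42
non-tutored students with the outcome: 94 − 18 = 76
non-tutored students without the outcome: 200 − 76 = 124
risk, tutored students = 18/60 = 0.3000
risk, non-tutored students = 76/200 = 0.3800
RR = 0.3000 / 0.3800 = 0.789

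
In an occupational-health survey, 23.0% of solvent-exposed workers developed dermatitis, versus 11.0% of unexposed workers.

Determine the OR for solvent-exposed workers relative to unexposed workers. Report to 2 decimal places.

odds, solvent-exposed workers = 0.2300/0.7700 = 0.2987
odds, unexposed workers = 0.1100/0.8900 = 0.1236
OR = 0.2987 / 0.1236 = 2.42

OR ≈ 2.42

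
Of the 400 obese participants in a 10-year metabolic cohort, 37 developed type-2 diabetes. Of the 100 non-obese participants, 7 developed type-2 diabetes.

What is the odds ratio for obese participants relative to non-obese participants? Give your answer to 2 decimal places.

odds, obese participants = 37/363 = 0.1019
odds, non-obese participants = 7/93 = 0.0753
OR = 0.1019 / 0.0753 = 1.35

OR ≈ 1.35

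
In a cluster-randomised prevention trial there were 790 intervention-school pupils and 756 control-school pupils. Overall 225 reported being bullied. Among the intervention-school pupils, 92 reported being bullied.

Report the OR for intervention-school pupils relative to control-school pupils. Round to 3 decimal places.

0.617

intervention-school pupils without the outcome: 790 − 92 = 698
control-school pupils with the outcome: 225 − 92 = 133
control-school pupils without the outcome: 756 − 133 = 623
odds, intervention-school pupils = 92/698 = 0.1318
odds, control-school pupils = 133/623 = 0.2135
OR = 0.1318 / 0.2135 = 0.617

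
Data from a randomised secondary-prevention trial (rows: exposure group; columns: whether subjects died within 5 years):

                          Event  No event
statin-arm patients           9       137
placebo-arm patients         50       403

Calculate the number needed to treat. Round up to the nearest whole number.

NNT ≈ 21

risk, statin-arm patients = 9/146 = 0.061644
risk, placebo-arm patients = 50/453 = 0.110375
absolute risk difference = 0.048731
1 / 0.048731 = 20.521 → round up → 21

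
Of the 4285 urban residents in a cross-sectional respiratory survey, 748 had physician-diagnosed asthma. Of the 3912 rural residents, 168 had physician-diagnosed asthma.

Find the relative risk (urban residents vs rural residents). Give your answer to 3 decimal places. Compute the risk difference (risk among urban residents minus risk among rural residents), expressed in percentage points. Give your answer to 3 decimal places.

risk, urban residents = 748/4285 = 0.17456
risk, rural residents = 168/3912 = 0.04294
RR = 0.17456 / 0.04294 = 4.065
risk difference = 0.17456 − 0.04294 = 0.13162 → 13.162 percentage points

RR = 4.065; RD = 13.162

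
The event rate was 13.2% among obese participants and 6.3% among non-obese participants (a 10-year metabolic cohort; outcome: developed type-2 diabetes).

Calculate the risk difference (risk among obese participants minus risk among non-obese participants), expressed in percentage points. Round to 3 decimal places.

risk difference = 0.1320 − 0.0630 = 0.0690 → 6.900 percentage points

RD = 6.900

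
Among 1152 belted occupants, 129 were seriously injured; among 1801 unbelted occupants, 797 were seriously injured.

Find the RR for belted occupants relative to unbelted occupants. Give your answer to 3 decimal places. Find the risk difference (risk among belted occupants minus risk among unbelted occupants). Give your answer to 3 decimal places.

RR = 0.253; RD = -0.331

risk, belted occupants = 129/1152 = 0.1120
risk, unbelted occupants = 797/1801 = 0.4425
RR = 0.1120 / 0.4425 = 0.253
risk difference = 0.1120 − 0.4425 = -0.331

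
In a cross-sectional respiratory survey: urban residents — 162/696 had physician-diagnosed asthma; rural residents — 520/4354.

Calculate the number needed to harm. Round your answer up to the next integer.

risk, urban residents = 162/696 = 0.232759
risk, rural residents = 520/4354 = 0.119430
absolute risk difference = 0.113328
1 / 0.113328 = 8.824 → round up → 9

NNH ≈ 9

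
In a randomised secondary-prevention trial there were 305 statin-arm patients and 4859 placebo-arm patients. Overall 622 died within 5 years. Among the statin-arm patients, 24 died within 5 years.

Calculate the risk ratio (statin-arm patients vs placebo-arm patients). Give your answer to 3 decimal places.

statin-arm patients without the outcome: 305 − 24 = 281
placebo-arm patients with the outcome: 622 − 24 = 598
placebo-arm patients without the outcome: 4859 − 598 = 4261
risk, statin-arm patients = 24/305 = 0.0787
risk, placebo-arm patients = 598/4859 = 0.1231
RR = 0.0787 / 0.1231 = 0.639

RR = 0.639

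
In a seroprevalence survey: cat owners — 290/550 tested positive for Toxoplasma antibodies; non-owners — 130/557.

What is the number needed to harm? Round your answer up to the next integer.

4

risk, cat owners = 290/550 = 0.527273
risk, non-owners = 130/557 = 0.233393
absolute risk difference = 0.293880
1 / 0.293880 = 3.403 → round up → 4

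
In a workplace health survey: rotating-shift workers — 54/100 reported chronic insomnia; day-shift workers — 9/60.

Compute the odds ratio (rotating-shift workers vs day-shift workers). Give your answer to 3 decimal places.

OR = (54 × 51) / (46 × 9) = 2754/414 ≈ 6.652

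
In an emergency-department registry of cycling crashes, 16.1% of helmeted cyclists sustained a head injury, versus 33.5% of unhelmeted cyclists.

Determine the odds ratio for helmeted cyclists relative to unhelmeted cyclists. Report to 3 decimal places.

odds, helmeted cyclists = 0.1610/0.8390 = 0.1919
odds, unhelmeted cyclists = 0.3350/0.6650 = 0.5038
OR = 0.1919 / 0.5038 = 0.381

OR = 0.381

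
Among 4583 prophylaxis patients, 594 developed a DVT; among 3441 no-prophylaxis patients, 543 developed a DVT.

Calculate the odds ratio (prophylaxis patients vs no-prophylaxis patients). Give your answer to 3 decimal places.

OR = (594 × 2898) / (3989 × 543) = 1721412/2166027 ≈ 0.795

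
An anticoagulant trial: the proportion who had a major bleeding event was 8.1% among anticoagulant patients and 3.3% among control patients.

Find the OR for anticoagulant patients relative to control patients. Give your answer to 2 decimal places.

odds, anticoagulant patients = 0.08100/0.91900 = 0.08814
odds, control patients = 0.03300/0.96700 = 0.03413
OR = 0.08814 / 0.03413 = 2.58

OR = 2.58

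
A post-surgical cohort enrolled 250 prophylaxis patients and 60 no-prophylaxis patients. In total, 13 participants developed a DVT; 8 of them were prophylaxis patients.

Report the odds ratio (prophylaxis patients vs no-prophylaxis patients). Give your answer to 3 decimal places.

prophylaxis patients without the outcome: 250 − 8 = 242
no-prophylaxis patients with the outcome: 13 − 8 = 5
no-prophylaxis patients without the outcome: 60 − 5 = 55
OR = (8 × 55) / (242 × 5) = 440/1210 ≈ 0.364

OR: 0.364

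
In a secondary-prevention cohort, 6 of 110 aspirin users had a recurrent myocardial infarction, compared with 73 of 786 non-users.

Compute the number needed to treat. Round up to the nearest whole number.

risk, aspirin users = 6/110 = 0.054545
risk, non-users = 73/786 = 0.092875
absolute risk difference = 0.038330
1 / 0.038330 = 26.089 → round up → 27

NNT = 27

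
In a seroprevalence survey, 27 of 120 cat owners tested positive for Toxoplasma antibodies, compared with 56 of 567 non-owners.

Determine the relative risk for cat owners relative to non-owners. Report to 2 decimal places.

RR = 2.28

risk, cat owners = 27/120 = 0.2250
risk, non-owners = 56/567 = 0.0988
RR = 0.2250 / 0.0988 = 2.28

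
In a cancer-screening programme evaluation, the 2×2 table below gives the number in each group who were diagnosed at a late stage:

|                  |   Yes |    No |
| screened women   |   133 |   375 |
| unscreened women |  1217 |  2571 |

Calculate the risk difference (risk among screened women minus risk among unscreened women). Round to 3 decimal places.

RD ≈ -0.059

risk, screened women = 133/508 = 0.2618
risk, unscreened women = 1217/3788 = 0.3213
risk difference = 0.2618 − 0.3213 = -0.059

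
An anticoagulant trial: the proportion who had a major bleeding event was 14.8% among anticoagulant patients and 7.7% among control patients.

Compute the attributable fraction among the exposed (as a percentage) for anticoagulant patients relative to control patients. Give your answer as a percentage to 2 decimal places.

AR% = (0.1480 − 0.0770) / 0.1480 = 0.4797 → 47.97%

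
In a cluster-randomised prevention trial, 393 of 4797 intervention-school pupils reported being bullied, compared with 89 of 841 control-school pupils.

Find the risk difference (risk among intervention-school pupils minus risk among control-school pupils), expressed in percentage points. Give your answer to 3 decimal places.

RD ≈ -2.390

risk, intervention-school pupils = 393/4797 = 0.0819
risk, control-school pupils = 89/841 = 0.1058
risk difference = 0.0819 − 0.1058 = -0.0239 → -2.390 percentage points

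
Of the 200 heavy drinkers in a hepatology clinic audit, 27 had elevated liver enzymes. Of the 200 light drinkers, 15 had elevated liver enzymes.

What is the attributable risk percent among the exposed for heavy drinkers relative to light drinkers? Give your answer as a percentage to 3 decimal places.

risk, heavy drinkers = 27/200 = 0.1350
risk, light drinkers = 15/200 = 0.0750
AR% = (0.1350 − 0.0750) / 0.1350 = 0.4444 → 44.444%

AR%: 44.444%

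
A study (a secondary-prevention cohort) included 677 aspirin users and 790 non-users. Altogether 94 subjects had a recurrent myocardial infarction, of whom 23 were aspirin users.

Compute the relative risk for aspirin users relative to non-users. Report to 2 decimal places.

aspirin users without the outcome: 677 − 23 = 654
non-users with the outcome: 94 − 23 = 71
non-users without the outcome: 790 − 71 = 719
risk, aspirin users = 23/677 = 0.03397
risk, non-users = 71/790 = 0.08987
RR = 0.03397 / 0.08987 = 0.38

0.38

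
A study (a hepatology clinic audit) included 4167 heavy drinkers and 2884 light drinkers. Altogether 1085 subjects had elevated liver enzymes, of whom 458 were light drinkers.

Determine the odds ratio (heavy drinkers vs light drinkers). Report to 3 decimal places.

0.938

heavy drinkers with the outcome: 1085 − 458 = 627
heavy drinkers without the outcome: 4167 − 627 = 3540
light drinkers without the outcome: 2884 − 458 = 2426
OR = (627 × 2426) / (3540 × 458) = 1521102/1621320 ≈ 0.938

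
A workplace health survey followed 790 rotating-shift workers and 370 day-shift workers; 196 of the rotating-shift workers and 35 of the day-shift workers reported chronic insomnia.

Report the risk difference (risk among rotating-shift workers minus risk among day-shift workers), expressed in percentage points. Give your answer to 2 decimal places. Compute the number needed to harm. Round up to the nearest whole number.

risk, rotating-shift workers = 196/790 = 0.2481
risk, day-shift workers = 35/370 = 0.0946
risk difference = 0.2481 − 0.0946 = 0.1535 → 15.35 percentage points
absolute risk difference = 0.153507
1 / 0.153507 = 6.514 → round up → 7

RD = 15.35; NNH = 7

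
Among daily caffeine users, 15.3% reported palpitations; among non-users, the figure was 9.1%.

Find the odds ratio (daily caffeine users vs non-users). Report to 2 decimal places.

OR: 1.80

odds, daily caffeine users = 0.1530/0.8470 = 0.1806
odds, non-users = 0.0910/0.9090 = 0.1001
OR = 0.1806 / 0.1001 = 1.80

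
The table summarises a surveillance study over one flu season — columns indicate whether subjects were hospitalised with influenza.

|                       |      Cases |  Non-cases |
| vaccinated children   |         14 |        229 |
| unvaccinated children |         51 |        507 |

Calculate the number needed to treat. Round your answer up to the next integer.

30

risk, vaccinated children = 14/243 = 0.057613
risk, unvaccinated children = 51/558 = 0.091398
absolute risk difference = 0.033785
1 / 0.033785 = 29.599 → round up → 30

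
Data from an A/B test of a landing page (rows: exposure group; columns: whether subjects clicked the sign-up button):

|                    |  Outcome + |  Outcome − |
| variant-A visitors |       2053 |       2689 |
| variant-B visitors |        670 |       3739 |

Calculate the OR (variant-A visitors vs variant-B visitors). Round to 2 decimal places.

OR = (2053 × 3739) / (2689 × 670) = 7676167/1801630 ≈ 4.26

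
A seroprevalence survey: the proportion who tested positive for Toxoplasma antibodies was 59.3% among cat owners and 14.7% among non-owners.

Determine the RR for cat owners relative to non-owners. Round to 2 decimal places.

RR = 0.5930 / 0.1470 = 4.03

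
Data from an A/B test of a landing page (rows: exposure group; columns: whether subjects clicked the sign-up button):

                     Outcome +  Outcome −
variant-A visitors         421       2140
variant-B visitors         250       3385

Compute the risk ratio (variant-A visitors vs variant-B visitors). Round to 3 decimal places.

RR ≈ 2.390

risk, variant-A visitors = 421/2561 = 0.1644
risk, variant-B visitors = 250/3635 = 0.0688
RR = 0.1644 / 0.0688 = 2.390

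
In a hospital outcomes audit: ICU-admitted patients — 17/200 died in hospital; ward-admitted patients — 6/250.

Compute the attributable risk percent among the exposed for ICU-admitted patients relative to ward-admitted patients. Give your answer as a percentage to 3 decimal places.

risk, ICU-admitted patients = 17/200 = 0.08500
risk, ward-admitted patients = 6/250 = 0.02400
AR% = (0.08500 − 0.02400) / 0.08500 = 0.7176 → 71.765%

AR% ≈ 71.765%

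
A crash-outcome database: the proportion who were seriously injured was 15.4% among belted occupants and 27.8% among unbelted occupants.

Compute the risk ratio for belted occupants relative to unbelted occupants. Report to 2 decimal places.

RR = 0.1540 / 0.2780 = 0.55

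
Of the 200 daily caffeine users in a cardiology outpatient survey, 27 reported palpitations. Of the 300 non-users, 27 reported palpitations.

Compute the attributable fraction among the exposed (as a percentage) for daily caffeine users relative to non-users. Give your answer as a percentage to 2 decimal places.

risk, daily caffeine users = 27/200 = 0.1350
risk, non-users = 27/300 = 0.0900
AR% = (0.1350 − 0.0900) / 0.1350 = 0.3333 → 33.33%

AR% ≈ 33.33%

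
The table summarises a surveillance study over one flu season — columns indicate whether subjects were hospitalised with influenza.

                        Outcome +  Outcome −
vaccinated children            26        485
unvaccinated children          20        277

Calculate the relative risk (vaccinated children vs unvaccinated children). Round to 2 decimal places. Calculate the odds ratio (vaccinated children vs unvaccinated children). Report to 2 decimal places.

RR = 0.76; OR = 0.74

risk, vaccinated children = 26/511 = 0.0509
risk, unvaccinated children = 20/297 = 0.0673
RR = 0.0509 / 0.0673 = 0.76
OR = (26 × 277) / (485 × 20) = 7202/9700 ≈ 0.74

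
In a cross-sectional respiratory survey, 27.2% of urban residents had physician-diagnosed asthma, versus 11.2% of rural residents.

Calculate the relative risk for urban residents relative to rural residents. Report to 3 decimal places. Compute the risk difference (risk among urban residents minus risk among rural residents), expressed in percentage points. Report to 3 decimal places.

RR = 2.429; RD = 16.000

RR = 0.2720 / 0.1120 = 2.429
risk difference = 0.2720 − 0.1120 = 0.1600 → 16.000 percentage points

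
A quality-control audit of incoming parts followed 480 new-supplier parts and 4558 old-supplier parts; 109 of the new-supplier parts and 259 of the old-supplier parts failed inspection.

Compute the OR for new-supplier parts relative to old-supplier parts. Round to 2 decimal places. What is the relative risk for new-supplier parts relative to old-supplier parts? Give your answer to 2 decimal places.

OR = 4.88; RR = 4.00

odds, new-supplier parts = 109/371 = 0.2938
odds, old-supplier parts = 259/4299 = 0.0602
OR = 0.2938 / 0.0602 = 4.88
risk, new-supplier parts = 109/480 = 0.2271
risk, old-supplier parts = 259/4558 = 0.0568
RR = 0.2271 / 0.0568 = 4.00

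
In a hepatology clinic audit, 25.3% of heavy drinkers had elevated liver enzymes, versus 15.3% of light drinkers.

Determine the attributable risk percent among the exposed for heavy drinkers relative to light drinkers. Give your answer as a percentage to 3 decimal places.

AR% = (0.2530 − 0.1530) / 0.2530 = 0.3953 → 39.526%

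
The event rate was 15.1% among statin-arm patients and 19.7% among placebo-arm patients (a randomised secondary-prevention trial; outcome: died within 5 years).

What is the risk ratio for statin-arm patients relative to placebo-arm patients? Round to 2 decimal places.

RR = 0.1510 / 0.1970 = 0.77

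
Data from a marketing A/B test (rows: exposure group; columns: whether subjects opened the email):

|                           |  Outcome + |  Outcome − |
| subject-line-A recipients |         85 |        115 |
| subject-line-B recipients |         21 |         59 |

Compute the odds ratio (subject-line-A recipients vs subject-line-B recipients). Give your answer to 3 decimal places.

odds, subject-line-A recipients = 85/115 = 0.7391
odds, subject-line-B recipients = 21/59 = 0.3559
OR = 0.7391 / 0.3559 = 2.077

OR = 2.077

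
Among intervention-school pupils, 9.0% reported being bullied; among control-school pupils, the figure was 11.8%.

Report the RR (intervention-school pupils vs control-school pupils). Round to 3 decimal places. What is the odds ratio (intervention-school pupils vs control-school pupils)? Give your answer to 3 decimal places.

RR = 0.0900 / 0.1180 = 0.763
odds, intervention-school pupils = 0.0900/0.9100 = 0.0989
odds, control-school pupils = 0.1180/0.8820 = 0.1338
OR = 0.0989 / 0.1338 = 0.739

RR = 0.763; OR = 0.739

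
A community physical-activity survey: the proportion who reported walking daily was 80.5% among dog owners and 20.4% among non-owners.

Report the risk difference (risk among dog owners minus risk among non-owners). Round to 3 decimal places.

risk difference = 0.8050 − 0.2040 = 0.601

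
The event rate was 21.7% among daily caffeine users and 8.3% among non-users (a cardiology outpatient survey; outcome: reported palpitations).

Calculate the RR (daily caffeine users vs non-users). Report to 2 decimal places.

RR = 0.2170 / 0.0830 = 2.61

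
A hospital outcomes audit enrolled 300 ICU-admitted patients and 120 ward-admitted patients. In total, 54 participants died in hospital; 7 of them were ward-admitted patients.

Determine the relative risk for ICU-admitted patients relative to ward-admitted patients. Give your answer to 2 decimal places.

ICU-admitted patients with the outcome: 54 − 7 = 47
ICU-admitted patients without the outcome: 300 − 47 = 253
ward-admitted patients without the outcome: 120 − 7 = 113
risk, ICU-admitted patients = 47/300 = 0.1567
risk, ward-admitted patients = 7/120 = 0.0583
RR = 0.1567 / 0.0583 = 2.69

RR ≈ 2.69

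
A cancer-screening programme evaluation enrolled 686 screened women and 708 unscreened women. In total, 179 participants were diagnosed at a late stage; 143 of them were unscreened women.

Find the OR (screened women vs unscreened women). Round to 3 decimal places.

screened women with the outcome: 179 − 143 = 36
screened women without the outcome: 686 − 36 = 650
unscreened women without the outcome: 708 − 143 = 565
odds, screened women = 36/650 = 0.0554
odds, unscreened women = 143/565 = 0.2531
OR = 0.0554 / 0.2531 = 0.219

0.219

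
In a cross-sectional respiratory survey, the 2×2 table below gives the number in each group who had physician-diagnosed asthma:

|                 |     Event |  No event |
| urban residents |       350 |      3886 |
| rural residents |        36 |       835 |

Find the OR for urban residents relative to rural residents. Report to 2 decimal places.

odds, urban residents = 350/3886 = 0.09007
odds, rural residents = 36/835 = 0.04311
OR = 0.09007 / 0.04311 = 2.09

OR ≈ 2.09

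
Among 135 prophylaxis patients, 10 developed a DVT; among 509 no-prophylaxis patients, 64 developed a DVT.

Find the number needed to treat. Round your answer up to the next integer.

risk, prophylaxis patients = 10/135 = 0.074074
risk, no-prophylaxis patients = 64/509 = 0.125737
absolute risk difference = 0.051663
1 / 0.051663 = 19.356 → round up → 20

20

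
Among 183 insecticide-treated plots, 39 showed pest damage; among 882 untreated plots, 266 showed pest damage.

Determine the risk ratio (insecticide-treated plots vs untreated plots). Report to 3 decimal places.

RR: 0.707

risk, insecticide-treated plots = 39/183 = 0.2131
risk, untreated plots = 266/882 = 0.3016
RR = 0.2131 / 0.3016 = 0.707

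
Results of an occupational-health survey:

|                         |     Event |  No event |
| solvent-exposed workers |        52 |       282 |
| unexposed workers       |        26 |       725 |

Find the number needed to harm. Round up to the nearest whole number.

risk, solvent-exposed workers = 52/334 = 0.155689
risk, unexposed workers = 26/751 = 0.034621
absolute risk difference = 0.121068
1 / 0.121068 = 8.260 → round up → 9

NNH ≈ 9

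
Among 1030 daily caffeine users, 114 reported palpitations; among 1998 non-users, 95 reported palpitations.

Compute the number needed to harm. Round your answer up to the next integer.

risk, daily caffeine users = 114/1030 = 0.110680
risk, non-users = 95/1998 = 0.047548
absolute risk difference = 0.063132
1 / 0.063132 = 15.840 → round up → 16

NNH: 16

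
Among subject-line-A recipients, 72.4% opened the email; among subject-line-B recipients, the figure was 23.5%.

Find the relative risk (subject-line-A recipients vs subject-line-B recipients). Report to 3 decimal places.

RR = 0.7240 / 0.2350 = 3.081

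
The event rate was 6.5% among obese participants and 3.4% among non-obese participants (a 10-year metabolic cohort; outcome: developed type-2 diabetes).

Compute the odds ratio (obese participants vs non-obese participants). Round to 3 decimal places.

1.975

odds, obese participants = 0.06500/0.93500 = 0.06952
odds, non-obese participants = 0.03400/0.96600 = 0.03520
OR = 0.06952 / 0.03520 = 1.975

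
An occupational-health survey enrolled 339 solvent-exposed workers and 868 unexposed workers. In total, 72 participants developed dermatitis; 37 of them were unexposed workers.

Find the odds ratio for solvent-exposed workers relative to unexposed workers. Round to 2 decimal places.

solvent-exposed workers with the outcome: 72 − 37 = 35
solvent-exposed workers without the outcome: 339 − 35 = 304
unexposed workers without the outcome: 868 − 37 = 831
OR = (35 × 831) / (304 × 37) = 29085/11248 ≈ 2.59

OR = 2.59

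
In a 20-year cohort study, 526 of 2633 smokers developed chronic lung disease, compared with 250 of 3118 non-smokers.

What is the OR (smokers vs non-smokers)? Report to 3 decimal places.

OR = (526 × 2868) / (2107 × 250) = 1508568/526750 ≈ 2.864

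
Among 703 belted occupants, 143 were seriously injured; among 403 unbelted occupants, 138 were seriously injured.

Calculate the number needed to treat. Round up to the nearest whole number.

risk, belted occupants = 143/703 = 0.203414
risk, unbelted occupants = 138/403 = 0.342432
absolute risk difference = 0.139018
1 / 0.139018 = 7.193 → round up → 8

8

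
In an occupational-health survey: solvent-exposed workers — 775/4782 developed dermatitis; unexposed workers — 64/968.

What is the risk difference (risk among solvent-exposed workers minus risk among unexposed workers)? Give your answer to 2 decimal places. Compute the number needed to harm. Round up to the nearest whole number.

risk, solvent-exposed workers = 775/4782 = 0.1621
risk, unexposed workers = 64/968 = 0.0661
risk difference = 0.1621 − 0.0661 = 0.10
absolute risk difference = 0.095950
1 / 0.095950 = 10.422 → round up → 11

RD = 0.10; NNH = 11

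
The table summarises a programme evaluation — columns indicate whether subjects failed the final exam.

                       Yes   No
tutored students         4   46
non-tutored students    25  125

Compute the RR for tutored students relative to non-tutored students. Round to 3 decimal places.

0.480

risk, tutored students = 4/50 = 0.0800
risk, non-tutored students = 25/150 = 0.1667
RR = 0.0800 / 0.1667 = 0.480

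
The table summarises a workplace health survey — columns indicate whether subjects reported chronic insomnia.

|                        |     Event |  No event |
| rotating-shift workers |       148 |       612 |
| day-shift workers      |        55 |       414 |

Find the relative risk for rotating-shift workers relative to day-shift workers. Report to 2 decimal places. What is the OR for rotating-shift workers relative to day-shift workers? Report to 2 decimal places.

RR = 1.66; OR = 1.82

risk, rotating-shift workers = 148/760 = 0.1947
risk, day-shift workers = 55/469 = 0.1173
RR = 0.1947 / 0.1173 = 1.66
odds, rotating-shift workers = 148/612 = 0.2418
odds, day-shift workers = 55/414 = 0.1329
OR = 0.2418 / 0.1329 = 1.82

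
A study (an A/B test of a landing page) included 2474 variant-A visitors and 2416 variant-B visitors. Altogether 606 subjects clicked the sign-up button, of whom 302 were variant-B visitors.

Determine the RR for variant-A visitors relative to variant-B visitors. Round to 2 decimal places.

variant-A visitors with the outcome: 606 − 302 = 304
variant-A visitors without the outcome: 2474 − 304 = 2170
variant-B visitors without the outcome: 2416 − 302 = 2114
risk, variant-A visitors = 304/2474 = 0.1229
risk, variant-B visitors = 302/2416 = 0.1250
RR = 0.1229 / 0.1250 = 0.98

0.98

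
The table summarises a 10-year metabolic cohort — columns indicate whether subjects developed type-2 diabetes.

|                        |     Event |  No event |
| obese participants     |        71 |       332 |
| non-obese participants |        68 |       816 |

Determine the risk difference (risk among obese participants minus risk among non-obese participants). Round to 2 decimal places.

risk, obese participants = 71/403 = 0.1762
risk, non-obese participants = 68/884 = 0.0769
risk difference = 0.1762 − 0.0769 = 0.10

0.10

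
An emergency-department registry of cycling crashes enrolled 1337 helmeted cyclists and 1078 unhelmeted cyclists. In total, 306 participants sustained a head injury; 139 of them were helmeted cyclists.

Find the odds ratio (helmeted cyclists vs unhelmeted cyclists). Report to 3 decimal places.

OR: 0.633

helmeted cyclists without the outcome: 1337 − 139 = 1198
unhelmeted cyclists with the outcome: 306 − 139 = 167
unhelmeted cyclists without the outcome: 1078 − 167 = 911
OR = (139 × 911) / (1198 × 167) = 126629/200066 ≈ 0.633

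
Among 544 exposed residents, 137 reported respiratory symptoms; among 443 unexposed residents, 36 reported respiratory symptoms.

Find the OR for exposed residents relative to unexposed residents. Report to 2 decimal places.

OR = (137 × 407) / (407 × 36) = 55759/14652 ≈ 3.81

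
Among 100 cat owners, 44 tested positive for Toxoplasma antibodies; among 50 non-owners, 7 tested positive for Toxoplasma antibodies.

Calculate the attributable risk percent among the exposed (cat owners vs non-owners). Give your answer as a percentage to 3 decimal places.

risk, cat owners = 44/100 = 0.4400
risk, non-owners = 7/50 = 0.1400
AR% = (0.4400 − 0.1400) / 0.4400 = 0.6818 → 68.182%

68.182%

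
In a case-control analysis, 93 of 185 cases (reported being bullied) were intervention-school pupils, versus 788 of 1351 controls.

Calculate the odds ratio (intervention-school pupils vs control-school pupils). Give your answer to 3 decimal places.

OR = 0.722

odds, intervention-school pupils = 93/788 = 0.1180
odds, control-school pupils = 92/563 = 0.1634
OR = 0.1180 / 0.1634 = 0.722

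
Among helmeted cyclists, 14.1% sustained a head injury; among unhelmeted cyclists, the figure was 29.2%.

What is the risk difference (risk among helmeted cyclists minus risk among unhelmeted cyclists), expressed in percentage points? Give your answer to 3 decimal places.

risk difference = 0.1410 − 0.2920 = -0.1510 → -15.100 percentage points

RD ≈ -15.100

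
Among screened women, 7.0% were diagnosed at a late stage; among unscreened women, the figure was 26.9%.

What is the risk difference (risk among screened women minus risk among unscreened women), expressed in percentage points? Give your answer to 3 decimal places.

RD = -19.900

risk difference = 0.0700 − 0.2690 = -0.1990 → -19.900 percentage points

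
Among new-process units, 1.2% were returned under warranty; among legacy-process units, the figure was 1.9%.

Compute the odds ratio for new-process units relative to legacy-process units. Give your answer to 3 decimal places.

odds, new-process units = 0.01200/0.98800 = 0.01215
odds, legacy-process units = 0.01900/0.98100 = 0.01937
OR = 0.01215 / 0.01937 = 0.627

OR: 0.627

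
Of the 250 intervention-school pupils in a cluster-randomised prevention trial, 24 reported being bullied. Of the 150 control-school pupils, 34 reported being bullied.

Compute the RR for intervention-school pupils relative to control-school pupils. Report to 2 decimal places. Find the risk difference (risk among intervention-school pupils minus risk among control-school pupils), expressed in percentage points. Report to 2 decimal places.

risk, intervention-school pupils = 24/250 = 0.0960
risk, control-school pupils = 34/150 = 0.2267
RR = 0.0960 / 0.2267 = 0.42
risk difference = 0.0960 − 0.2267 = -0.1307 → -13.07 percentage points

RR = 0.42; RD = -13.07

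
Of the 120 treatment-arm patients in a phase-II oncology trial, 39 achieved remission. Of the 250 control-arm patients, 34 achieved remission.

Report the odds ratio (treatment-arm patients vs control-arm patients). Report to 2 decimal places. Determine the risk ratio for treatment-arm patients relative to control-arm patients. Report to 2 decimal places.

OR = 3.06; RR = 2.39

OR = (39 × 216) / (81 × 34) = 8424/2754 ≈ 3.06
risk, treatment-arm patients = 39/120 = 0.3250
risk, control-arm patients = 34/250 = 0.1360
RR = 0.3250 / 0.1360 = 2.39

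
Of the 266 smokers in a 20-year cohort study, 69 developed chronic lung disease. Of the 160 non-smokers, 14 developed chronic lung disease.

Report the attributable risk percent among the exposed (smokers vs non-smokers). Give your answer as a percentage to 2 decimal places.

risk, smokers = 69/266 = 0.2594
risk, non-smokers = 14/160 = 0.0875
AR% = (0.2594 − 0.0875) / 0.2594 = 0.6627 → 66.27%

AR% = 66.27%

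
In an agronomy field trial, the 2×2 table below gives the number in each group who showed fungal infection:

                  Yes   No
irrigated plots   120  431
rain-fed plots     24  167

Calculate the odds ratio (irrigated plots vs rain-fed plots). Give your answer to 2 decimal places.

OR = (120 × 167) / (431 × 24) = 20040/10344 ≈ 1.94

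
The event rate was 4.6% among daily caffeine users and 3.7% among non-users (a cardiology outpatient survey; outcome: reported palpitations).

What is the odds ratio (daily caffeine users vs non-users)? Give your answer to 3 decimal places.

1.255

odds, daily caffeine users = 0.04600/0.95400 = 0.04822
odds, non-users = 0.03700/0.96300 = 0.03842
OR = 0.04822 / 0.03842 = 1.255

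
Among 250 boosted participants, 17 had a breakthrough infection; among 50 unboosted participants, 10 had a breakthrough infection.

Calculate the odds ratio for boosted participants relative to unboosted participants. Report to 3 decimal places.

OR = (17 × 40) / (233 × 10) = 680/2330 ≈ 0.292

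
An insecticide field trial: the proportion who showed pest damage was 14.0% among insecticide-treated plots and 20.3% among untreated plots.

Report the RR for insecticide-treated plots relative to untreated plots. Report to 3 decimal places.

RR = 0.1400 / 0.2030 = 0.690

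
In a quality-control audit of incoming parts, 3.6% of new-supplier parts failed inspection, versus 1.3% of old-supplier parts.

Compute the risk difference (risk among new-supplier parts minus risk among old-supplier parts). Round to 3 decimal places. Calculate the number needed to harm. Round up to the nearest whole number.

RD = 0.023; NNH = 44

risk difference = 0.03600 − 0.01300 = 0.023
absolute risk difference = 0.023000
1 / 0.023000 = 43.478 → round up → 44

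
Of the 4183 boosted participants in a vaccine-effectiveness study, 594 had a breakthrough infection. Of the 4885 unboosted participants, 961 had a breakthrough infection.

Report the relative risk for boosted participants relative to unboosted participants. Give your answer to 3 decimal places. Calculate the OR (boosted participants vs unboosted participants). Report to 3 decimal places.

risk, boosted participants = 594/4183 = 0.1420
risk, unboosted participants = 961/4885 = 0.1967
RR = 0.1420 / 0.1967 = 0.722
odds, boosted participants = 594/3589 = 0.1655
odds, unboosted participants = 961/3924 = 0.2449
OR = 0.1655 / 0.2449 = 0.676

RR = 0.722; OR = 0.676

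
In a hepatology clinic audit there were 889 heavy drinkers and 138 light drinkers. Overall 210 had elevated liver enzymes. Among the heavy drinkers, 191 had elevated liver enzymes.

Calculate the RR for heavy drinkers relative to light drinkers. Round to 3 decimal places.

heavy drinkers without the outcome: 889 − 191 = 698
light drinkers with the outcome: 210 − 191 = 19
light drinkers without the outcome: 138 − 19 = 119
risk, heavy drinkers = 191/889 = 0.2148
risk, light drinkers = 19/138 = 0.1377
RR = 0.2148 / 0.1377 = 1.560

1.560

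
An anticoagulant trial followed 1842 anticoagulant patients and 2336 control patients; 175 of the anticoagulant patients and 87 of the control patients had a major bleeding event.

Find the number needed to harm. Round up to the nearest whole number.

risk, anticoagulant patients = 175/1842 = 0.095005
risk, control patients = 87/2336 = 0.037243
absolute risk difference = 0.057762
1 / 0.057762 = 17.312 → round up → 18

NNH ≈ 18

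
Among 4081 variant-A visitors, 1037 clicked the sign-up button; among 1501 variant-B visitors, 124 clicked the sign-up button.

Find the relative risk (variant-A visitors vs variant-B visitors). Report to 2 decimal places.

risk, variant-A visitors = 1037/4081 = 0.2541
risk, variant-B visitors = 124/1501 = 0.0826
RR = 0.2541 / 0.0826 = 3.08

3.08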